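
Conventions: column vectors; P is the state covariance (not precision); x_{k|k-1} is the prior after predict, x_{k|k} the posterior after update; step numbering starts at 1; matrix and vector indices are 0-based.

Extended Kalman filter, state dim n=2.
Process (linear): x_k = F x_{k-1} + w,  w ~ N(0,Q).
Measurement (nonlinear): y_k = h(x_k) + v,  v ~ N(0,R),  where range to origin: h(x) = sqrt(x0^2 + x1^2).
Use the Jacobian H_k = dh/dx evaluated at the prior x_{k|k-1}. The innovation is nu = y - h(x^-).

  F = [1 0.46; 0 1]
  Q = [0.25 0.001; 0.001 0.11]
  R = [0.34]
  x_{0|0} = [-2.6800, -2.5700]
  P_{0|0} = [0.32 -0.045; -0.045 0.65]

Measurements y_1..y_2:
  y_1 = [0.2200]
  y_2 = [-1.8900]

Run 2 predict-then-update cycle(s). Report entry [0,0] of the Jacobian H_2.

H_jac[0,0] = -0.9750

step 1: x^-=[-3.8622, -2.5700]  P^-=[0.6661 0.2550; 0.2550 0.7600]  H_jac=[-0.8325 -0.5540]  S=[1.2702]  K=[-0.5478; -0.4986]  nu=[-4.4191]  x^+=[-1.4412, -0.3666]  P^+=[0.2849 -0.0920; -0.0920 0.4442]
step 2: x^-=[-1.6098, -0.3666]  P^-=[0.5443 0.1134; 0.1134 0.5542]  H_jac=[-0.9750 -0.2220]  S=[0.9339]  K=[-0.5953; -0.2501]  nu=[-3.5410]  x^+=[0.4980, 0.5192]  P^+=[0.2134 -0.0257; -0.0257 0.4958]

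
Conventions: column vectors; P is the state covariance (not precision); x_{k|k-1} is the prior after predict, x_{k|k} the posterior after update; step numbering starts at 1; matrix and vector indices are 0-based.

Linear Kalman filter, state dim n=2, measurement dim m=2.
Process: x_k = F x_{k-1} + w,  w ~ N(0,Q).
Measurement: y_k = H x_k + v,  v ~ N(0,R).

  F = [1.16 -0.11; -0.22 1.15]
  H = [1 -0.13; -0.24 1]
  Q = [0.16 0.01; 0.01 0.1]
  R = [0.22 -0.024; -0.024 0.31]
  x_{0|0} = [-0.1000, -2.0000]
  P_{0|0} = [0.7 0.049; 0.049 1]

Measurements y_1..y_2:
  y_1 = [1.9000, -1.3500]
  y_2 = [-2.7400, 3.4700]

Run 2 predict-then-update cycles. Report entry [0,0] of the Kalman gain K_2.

step 1: x^-=[0.1040, -2.2780]  P^-=[1.1015 -0.2286; -0.2286 1.4316]  S=[1.4051 -0.7102; -0.7102 1.9148]  K=[0.8307 0.0506; 0.1197 0.8207]  nu=[1.4999, 0.9530]  x^+=[1.3981, -1.3164]  P^+=[0.1868 0.0406; 0.0406 0.2613]
step 2: x^-=[1.7667, -1.8215]  P^-=[0.4042 -0.0156; -0.0156 0.4341]  S=[0.6356 -0.1935; -0.1935 0.7748]  K=[0.6438 0.0155; 0.0636 0.5809]  nu=[-4.7434, 5.7155]  x^+=[-1.1988, 1.1972]  P^+=[0.1444 0.0240; 0.0240 0.1843]

K[0,0] = 0.6438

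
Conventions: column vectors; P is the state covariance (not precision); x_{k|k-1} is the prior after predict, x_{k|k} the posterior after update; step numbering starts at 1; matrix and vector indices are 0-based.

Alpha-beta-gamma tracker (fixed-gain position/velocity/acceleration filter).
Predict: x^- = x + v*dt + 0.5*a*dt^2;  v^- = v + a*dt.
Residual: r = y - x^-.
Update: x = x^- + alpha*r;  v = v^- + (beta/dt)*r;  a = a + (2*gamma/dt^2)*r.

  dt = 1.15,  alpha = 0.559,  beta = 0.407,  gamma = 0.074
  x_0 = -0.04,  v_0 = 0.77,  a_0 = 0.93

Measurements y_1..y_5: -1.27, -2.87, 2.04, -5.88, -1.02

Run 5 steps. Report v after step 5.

v_post = -0.7303

step 1: x_pred=1.4605  r=-2.7305  x^+=-0.0659  v^+=0.8732  a^+=0.6244
step 2: x_pred=1.3512  r=-4.2212  x^+=-1.0085  v^+=0.0973  a^+=0.1520
step 3: x_pred=-0.7960  r=2.8360  x^+=0.7893  v^+=1.2759  a^+=0.4694
step 4: x_pred=2.5670  r=-8.4470  x^+=-2.1549  v^+=-1.1738  a^+=-0.4759
step 5: x_pred=-3.8194  r=2.7994  x^+=-2.2545  v^+=-0.7303  a^+=-0.1626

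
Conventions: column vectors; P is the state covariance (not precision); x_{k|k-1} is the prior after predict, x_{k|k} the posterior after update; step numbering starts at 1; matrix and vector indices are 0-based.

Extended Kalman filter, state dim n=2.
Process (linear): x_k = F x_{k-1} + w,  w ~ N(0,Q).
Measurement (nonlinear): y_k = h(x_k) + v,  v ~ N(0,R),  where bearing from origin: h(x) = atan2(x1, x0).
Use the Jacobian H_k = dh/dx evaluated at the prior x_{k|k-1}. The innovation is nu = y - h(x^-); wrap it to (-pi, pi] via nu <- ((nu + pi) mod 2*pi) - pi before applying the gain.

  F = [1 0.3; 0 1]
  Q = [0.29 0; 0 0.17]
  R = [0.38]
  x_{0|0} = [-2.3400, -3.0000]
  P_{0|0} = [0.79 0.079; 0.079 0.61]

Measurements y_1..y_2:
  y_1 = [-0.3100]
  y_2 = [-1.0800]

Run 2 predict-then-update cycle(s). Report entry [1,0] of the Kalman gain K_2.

K[1,0] = -0.1517

step 1: x^-=[-3.2400, -3.0000]  P^-=[1.1823 0.2620; 0.2620 0.7800]  H_jac=[0.1539 -0.1662]  S=[0.4161]  K=[0.3325; -0.2146]  nu=[2.0846]  x^+=[-2.5468, -3.4474]  P^+=[1.1363 0.2917; 0.2917 0.7608]
step 2: x^-=[-3.5810, -3.4474]  P^-=[1.6698 0.5199; 0.5199 0.9308]  H_jac=[0.1395 -0.1449]  S=[0.4110]  K=[0.3835; -0.1517]  nu=[1.2952]  x^+=[-3.0843, -3.6439]  P^+=[1.6093 0.5439; 0.5439 0.9214]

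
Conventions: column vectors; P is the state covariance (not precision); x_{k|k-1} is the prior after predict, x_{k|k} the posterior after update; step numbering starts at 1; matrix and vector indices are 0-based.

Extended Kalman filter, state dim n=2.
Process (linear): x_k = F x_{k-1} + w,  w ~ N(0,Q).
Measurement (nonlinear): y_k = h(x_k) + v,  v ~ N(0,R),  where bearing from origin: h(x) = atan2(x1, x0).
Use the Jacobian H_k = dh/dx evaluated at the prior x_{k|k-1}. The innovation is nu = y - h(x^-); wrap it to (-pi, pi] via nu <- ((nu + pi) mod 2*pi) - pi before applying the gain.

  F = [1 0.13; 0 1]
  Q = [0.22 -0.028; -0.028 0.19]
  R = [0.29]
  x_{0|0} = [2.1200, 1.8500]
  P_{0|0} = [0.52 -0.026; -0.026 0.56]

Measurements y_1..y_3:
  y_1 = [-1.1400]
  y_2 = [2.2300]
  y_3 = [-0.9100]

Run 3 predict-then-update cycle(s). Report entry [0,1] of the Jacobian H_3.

step 1: x^-=[2.3605, 1.8500]  P^-=[0.7427 0.0188; 0.0188 0.7500]  H_jac=[-0.2057 0.2624]  S=[0.3710]  K=[-0.3984; 0.5200]  nu=[-1.8047]  x^+=[3.0795, 0.9114]  P^+=[0.6838 0.0957; 0.0957 0.6496]
step 2: x^-=[3.1980, 0.9114]  P^-=[0.9397 0.1521; 0.1521 0.8396]  H_jac=[-0.0824 0.2892]  S=[0.3594]  K=[-0.0931; 0.6408]  nu=[1.9524]  x^+=[3.0163, 2.1626]  P^+=[0.9365 0.1736; 0.1736 0.6921]
step 3: x^-=[3.2974, 2.1626]  P^-=[1.2134 0.2355; 0.2355 0.8821]  H_jac=[-0.1391 0.2121]  S=[0.3392]  K=[-0.3502; 0.4548]  nu=[-1.4905]  x^+=[3.8194, 1.4847]  P^+=[1.1718 0.2896; 0.2896 0.8119]

H_jac[0,1] = 0.2121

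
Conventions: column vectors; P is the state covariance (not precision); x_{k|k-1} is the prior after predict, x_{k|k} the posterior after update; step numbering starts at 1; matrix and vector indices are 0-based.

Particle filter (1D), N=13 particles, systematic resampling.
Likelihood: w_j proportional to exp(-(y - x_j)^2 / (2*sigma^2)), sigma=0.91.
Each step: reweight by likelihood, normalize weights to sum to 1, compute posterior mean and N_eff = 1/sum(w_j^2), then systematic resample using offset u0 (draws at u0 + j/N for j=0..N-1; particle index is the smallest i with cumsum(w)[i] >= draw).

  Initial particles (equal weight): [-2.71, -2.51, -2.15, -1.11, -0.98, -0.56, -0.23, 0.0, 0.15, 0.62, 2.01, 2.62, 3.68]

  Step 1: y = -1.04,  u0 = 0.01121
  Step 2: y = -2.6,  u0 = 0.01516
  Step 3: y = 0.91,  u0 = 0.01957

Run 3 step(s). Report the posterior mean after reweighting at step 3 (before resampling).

step 1: w=[0.0331, 0.0484, 0.0847, 0.1778, 0.1779, 0.1551, 0.1200, 0.0928, 0.0758, 0.0338, 0.0006, 0.0001, 0.0000]  mean=-0.8456  Neff=7.8241  idx=[0, 2, 2, 3, 3, 4, 4, 5, 5, 6, 6, 7, 8]
step 2: w=[0.2511, 0.2239, 0.2239, 0.0662, 0.0662, 0.0519, 0.0519, 0.0205, 0.0205, 0.0085, 0.0085, 0.0043, 0.0026]  mean=-1.9184  Neff=5.6031  idx=[0, 0, 0, 0, 1, 1, 2, 2, 2, 3, 4, 5, 7]
step 3: w=[0.0006, 0.0006, 0.0006, 0.0006, 0.0061, 0.0061, 0.0061, 0.0061, 0.0061, 0.1477, 0.1477, 0.2008, 0.4708]  mean=-0.8607  Neff=3.2702  idx=[6, 9, 9, 10, 10, 11, 11, 12, 12, 12, 12, 12, 12]

post_mean = -0.8607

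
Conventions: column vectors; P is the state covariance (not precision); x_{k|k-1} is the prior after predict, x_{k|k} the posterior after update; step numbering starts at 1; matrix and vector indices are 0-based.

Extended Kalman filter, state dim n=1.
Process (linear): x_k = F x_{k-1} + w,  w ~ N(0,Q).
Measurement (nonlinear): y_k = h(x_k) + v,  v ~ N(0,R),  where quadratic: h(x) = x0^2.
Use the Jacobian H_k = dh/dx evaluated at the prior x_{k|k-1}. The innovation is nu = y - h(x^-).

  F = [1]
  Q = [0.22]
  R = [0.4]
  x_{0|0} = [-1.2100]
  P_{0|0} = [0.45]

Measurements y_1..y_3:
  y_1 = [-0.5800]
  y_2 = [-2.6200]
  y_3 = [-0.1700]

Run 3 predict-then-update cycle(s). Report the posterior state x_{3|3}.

step 1: x^-=[-1.2100]  P^-=[0.6700]  H_jac=[-2.4200]  S=[4.3238]  K=[-0.3750]  nu=[-2.0441]  x^+=[-0.4435]  P^+=[0.0620]
step 2: x^-=[-0.4435]  P^-=[0.2820]  H_jac=[-0.8869]  S=[0.6218]  K=[-0.4022]  nu=[-2.8167]  x^+=[0.6894]  P^+=[0.1814]
step 3: x^-=[0.6894]  P^-=[0.4014]  H_jac=[1.3788]  S=[1.1631]  K=[0.4758]  nu=[-0.6453]  x^+=[0.3824]  P^+=[0.1380]

x_post = [0.3824]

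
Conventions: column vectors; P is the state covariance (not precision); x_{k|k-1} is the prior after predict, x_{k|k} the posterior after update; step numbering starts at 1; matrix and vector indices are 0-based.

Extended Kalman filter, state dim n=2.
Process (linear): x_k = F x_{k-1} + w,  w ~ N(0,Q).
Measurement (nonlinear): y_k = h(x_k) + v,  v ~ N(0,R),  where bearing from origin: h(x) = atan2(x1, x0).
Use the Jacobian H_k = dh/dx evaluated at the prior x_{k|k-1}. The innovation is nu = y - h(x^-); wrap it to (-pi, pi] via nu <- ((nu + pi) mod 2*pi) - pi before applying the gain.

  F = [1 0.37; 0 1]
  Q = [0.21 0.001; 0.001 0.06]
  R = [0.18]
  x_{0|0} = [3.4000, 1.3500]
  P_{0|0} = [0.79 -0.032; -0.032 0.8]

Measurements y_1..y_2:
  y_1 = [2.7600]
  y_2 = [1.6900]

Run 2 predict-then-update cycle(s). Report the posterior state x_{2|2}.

x_post = [4.4094, 3.5939]

step 1: x^-=[3.8995, 1.3500]  P^-=[1.0858 0.2650; 0.2650 0.8600]  H_jac=[-0.0793 0.2290]  S=[0.2223]  K=[-0.1143; 0.7914]  nu=[2.4267]  x^+=[3.6222, 3.2705]  P^+=[1.0829 0.2851; 0.2851 0.7208]
step 2: x^-=[4.8323, 3.2705]  P^-=[1.6026 0.5528; 0.5528 0.7808]  H_jac=[-0.0961 0.1419]  S=[0.1954]  K=[-0.3862; 0.2953]  nu=[1.0950]  x^+=[4.4094, 3.5939]  P^+=[1.5734 0.5751; 0.5751 0.7637]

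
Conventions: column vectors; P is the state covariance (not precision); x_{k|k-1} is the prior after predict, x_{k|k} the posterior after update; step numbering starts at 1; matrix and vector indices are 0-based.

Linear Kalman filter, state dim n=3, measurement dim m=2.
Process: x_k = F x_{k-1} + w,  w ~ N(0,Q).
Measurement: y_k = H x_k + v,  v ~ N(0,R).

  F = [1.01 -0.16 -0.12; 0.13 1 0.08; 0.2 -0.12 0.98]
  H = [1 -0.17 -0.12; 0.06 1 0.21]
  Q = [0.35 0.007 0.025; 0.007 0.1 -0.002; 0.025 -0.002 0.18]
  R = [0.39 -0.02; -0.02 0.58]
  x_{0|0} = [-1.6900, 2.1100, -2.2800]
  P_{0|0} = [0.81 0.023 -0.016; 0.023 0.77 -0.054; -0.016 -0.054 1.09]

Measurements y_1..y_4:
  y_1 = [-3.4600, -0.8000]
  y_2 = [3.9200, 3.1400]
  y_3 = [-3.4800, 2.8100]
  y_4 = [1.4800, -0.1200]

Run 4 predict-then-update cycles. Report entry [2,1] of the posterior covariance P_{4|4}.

step 1: x^-=[-1.7709, 1.7079, -2.8256]  P^-=[1.2061 0.0086 0.0639; 0.0086 0.8877 -0.0383; 0.0639 -0.0383 1.2756]  S=[1.6203 -0.1033; -0.1033 1.5148]  K=[0.7459 0.1131; -0.0482 0.5777; -0.0414 0.1512]  nu=[-1.7378, -1.8083]  x^+=[-3.2718, 0.7469, -3.0272]  P^+=[0.3025 0.0117 0.0992; 0.0117 0.3725 -0.1772; 0.0992 -0.1772 1.2369]
step 2: x^-=[-3.0608, 0.0794, -3.7107]  P^-=[0.6513 0.0168 0.0670; 0.0168 0.4623 -0.0974; 0.0670 -0.0974 1.4654]  S=[1.0500 -0.0510; -0.0510 1.0721]  K=[0.6145 0.0945; -0.0277 0.4118; -0.0784 0.1962]  nu=[6.5490, 4.0235]  x^+=[1.3441, 1.5550, -3.4344]  P^+=[0.2512 0.0057 0.1035; 0.0057 0.2786 -0.1882; 0.1035 -0.1882 1.4161]
step 3: x^-=[1.5208, 1.4550, -3.2835]  P^-=[0.5996 0.0192 0.0404; 0.0192 0.3654 -0.0846; 0.0404 -0.0846 1.6386]  S=[1.0040 -0.0470; -0.0470 0.9876]  K=[0.5934 0.0927; -0.0161 0.3524; -0.1292 0.2590]  nu=[-5.1475, 1.9533]  x^+=[-1.3526, 2.2262, -2.1127]  P^+=[0.2427 0.0063 0.1003; 0.0063 0.2420 -0.1792; 0.1003 -0.1792 1.5525]
step 4: x^-=[-1.4688, 1.8813, -2.6081]  P^-=[0.5929 0.0218 0.0175; 0.0218 0.3311 -0.0614; 0.0175 -0.0614 1.7653]  S=[1.0037 -0.0505; -0.0505 0.9683]  K=[0.5896 0.0938; -0.0104 0.3294; -0.1675 0.3118]  nu=[2.9557, -1.3655]  x^+=[0.1457, 1.4007, -3.5290]  P^+=[0.2410 0.0078 0.0968; 0.0078 0.2255 -0.1655; 0.0968 -0.1655 1.6377]

P_post[2,1] = -0.1655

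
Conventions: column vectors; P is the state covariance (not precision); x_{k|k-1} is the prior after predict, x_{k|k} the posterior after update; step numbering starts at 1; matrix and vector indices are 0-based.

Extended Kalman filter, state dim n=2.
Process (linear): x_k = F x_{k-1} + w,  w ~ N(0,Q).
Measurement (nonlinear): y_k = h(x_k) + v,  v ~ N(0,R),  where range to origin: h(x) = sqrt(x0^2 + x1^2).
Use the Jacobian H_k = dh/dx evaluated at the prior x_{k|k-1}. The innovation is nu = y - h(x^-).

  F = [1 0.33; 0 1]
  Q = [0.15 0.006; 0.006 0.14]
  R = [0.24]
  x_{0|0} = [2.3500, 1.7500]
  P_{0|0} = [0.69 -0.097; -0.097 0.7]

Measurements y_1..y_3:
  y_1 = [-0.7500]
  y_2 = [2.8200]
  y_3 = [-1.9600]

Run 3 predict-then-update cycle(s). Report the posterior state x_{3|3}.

step 1: x^-=[2.9275, 1.7500]  P^-=[0.8522 0.1400; 0.1400 0.8400]  H_jac=[0.8583 0.5131]  S=[1.2123]  K=[0.6626; 0.4546]  nu=[-4.1607]  x^+=[0.1705, -0.1416]  P^+=[0.3199 -0.2252; -0.2252 0.5894]
step 2: x^-=[0.1238, -0.1416]  P^-=[0.3855 -0.0247; -0.0247 0.7294]  H_jac=[0.6581 -0.7530]  S=[0.8449]  K=[0.3222; -0.6692]  nu=[2.6319]  x^+=[0.9718, -1.9030]  P^+=[0.2977 0.1575; 0.1575 0.3510]
step 3: x^-=[0.3438, -1.9030]  P^-=[0.5899 0.2793; 0.2793 0.4910]  H_jac=[0.1778 -0.9841]  S=[0.6364]  K=[-0.2671; -0.6812]  nu=[-3.8938]  x^+=[1.3840, 0.7495]  P^+=[0.5445 0.1635; 0.1635 0.1957]

x_post = [1.3840, 0.7495]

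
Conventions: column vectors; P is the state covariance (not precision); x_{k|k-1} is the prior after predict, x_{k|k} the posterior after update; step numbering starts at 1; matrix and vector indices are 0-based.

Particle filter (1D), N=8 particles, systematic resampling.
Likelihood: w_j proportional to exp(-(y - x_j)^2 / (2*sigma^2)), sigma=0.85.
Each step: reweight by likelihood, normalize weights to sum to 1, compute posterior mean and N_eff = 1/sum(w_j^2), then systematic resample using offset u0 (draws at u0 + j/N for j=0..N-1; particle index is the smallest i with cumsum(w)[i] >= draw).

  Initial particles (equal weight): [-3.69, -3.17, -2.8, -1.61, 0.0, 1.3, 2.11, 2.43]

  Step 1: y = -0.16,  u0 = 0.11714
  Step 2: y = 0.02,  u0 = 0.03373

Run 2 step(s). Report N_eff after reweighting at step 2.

step 1: w=[0.0001, 0.0013, 0.0054, 0.1564, 0.6582, 0.1533, 0.0189, 0.0065]  mean=-0.0164  Neff=2.0764  idx=[3, 4, 4, 4, 4, 4, 5, 6]
step 2: w=[0.0288, 0.1808, 0.1808, 0.1808, 0.1808, 0.1808, 0.0582, 0.0088]  mean=0.0479  Neff=5.9589  idx=[1, 1, 2, 3, 3, 4, 5, 5]

N_eff = 5.9589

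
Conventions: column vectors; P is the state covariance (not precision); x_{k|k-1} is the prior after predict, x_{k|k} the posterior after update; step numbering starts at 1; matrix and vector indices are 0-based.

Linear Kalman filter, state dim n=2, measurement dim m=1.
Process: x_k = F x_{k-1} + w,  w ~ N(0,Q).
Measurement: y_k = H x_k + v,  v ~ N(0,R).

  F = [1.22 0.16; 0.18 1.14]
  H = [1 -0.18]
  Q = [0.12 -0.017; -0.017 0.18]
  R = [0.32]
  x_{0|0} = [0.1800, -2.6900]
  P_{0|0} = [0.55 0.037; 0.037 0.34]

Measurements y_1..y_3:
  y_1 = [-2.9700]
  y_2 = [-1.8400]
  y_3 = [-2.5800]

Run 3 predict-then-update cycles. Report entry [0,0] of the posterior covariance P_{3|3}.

P_post[0,0] = 0.2825

step 1: x^-=[-0.2108, -3.0342]  P^-=[0.9618 0.2183; 0.2183 0.6549]  S=[1.2244]  K=[0.7534; 0.0820]  nu=[-3.3054]  x^+=[-2.7011, -3.3054]  P^+=[0.2668 0.1426; 0.1426 0.6466]
step 2: x^-=[-3.8242, -4.2543]  P^-=[0.5893 0.3620; 0.3620 1.0875]  S=[0.8142]  K=[0.6437; 0.2042]  nu=[1.2184]  x^+=[-3.0399, -4.0055]  P^+=[0.2519 0.2550; 0.2550 1.0536]
step 3: x^-=[-4.3495, -5.1134]  P^-=[0.6214 0.5925; 0.5925 1.6621]  S=[0.7820]  K=[0.6583; 0.3751]  nu=[0.8491]  x^+=[-3.7905, -4.7950]  P^+=[0.2825 0.3994; 0.3994 1.5520]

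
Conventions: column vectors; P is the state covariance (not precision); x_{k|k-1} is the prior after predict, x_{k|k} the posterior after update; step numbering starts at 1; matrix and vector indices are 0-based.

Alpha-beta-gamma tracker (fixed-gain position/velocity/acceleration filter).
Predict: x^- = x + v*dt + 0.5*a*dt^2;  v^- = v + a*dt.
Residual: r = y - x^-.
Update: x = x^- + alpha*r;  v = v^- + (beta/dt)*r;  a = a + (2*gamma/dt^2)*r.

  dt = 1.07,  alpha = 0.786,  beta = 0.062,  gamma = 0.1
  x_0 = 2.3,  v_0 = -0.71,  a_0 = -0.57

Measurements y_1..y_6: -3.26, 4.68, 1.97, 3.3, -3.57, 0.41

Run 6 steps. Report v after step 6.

v_post = 0.2559

step 1: x_pred=1.2140  r=-4.4740  x^+=-2.3026  v^+=-1.5791  a^+=-1.3516
step 2: x_pred=-4.7659  r=9.4459  x^+=2.6586  v^+=-2.4780  a^+=0.2985
step 3: x_pred=0.1780  r=1.7920  x^+=1.5865  v^+=-2.0547  a^+=0.6116
step 4: x_pred=-0.2619  r=3.5619  x^+=2.5377  v^+=-1.1939  a^+=1.2338
step 5: x_pred=1.9665  r=-5.5365  x^+=-2.3852  v^+=-0.1946  a^+=0.2666
step 6: x_pred=-2.4408  r=2.8508  x^+=-0.2001  v^+=0.2559  a^+=0.7646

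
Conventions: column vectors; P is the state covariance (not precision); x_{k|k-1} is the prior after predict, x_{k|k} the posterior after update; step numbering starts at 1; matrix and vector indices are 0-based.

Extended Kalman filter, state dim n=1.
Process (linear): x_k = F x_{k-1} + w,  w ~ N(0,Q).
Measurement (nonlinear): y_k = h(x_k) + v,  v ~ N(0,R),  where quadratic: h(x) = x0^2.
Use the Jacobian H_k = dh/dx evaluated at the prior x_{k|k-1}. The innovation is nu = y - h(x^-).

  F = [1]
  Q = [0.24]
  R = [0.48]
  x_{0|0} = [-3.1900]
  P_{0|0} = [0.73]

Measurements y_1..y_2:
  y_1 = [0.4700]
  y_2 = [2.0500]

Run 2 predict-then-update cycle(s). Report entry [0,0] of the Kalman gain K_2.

K[0,0] = -0.2539

step 1: x^-=[-3.1900]  P^-=[0.9700]  H_jac=[-6.3800]  S=[39.9633]  K=[-0.1549]  nu=[-9.7061]  x^+=[-1.6869]  P^+=[0.0117]
step 2: x^-=[-1.6869]  P^-=[0.2517]  H_jac=[-3.3739]  S=[3.3446]  K=[-0.2539]  nu=[-0.7958]  x^+=[-1.4849]  P^+=[0.0361]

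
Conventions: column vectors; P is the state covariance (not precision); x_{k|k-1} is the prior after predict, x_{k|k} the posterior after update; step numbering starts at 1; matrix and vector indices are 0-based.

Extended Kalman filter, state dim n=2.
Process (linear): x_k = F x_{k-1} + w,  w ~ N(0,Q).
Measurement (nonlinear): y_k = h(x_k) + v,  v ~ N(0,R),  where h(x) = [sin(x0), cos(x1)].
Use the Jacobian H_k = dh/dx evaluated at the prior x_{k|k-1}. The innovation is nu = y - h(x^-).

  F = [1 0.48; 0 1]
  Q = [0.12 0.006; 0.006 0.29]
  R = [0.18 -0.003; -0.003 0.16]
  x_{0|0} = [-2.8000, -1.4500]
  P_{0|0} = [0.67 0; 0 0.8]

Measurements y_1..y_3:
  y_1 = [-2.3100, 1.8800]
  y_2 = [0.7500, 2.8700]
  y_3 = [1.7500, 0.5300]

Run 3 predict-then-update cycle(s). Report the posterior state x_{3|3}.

step 1: x^-=[-3.4960, -1.4500]  P^-=[0.9743 0.3900; 0.3900 1.0900]  H_jac=[-0.9379 0.0000; 0.0000 0.9927]  S=[1.0370 -0.3661; -0.3661 1.2342]  K=[-0.8606 0.0584; -0.0482 0.8624]  nu=[-2.6570, 1.7595]  x^+=[-1.1067, 0.1956]  P^+=[0.1654 0.0120; 0.0120 0.1391]
step 2: x^-=[-1.0128, 0.1956]  P^-=[0.3289 0.0848; 0.0848 0.4291]  H_jac=[0.5295 0.0000; 0.0000 -0.1944]  S=[0.2722 -0.0117; -0.0117 0.1762]  K=[0.6376 -0.0511; 0.1450 -0.4638]  nu=[1.5983, 1.8891]  x^+=[-0.0902, -0.4487]  P^+=[0.2170 0.0519; 0.0519 0.3839]
step 3: x^-=[-0.3056, -0.4487]  P^-=[0.4753 0.2422; 0.2422 0.6739]  H_jac=[0.9537 0.0000; 0.0000 0.4338]  S=[0.6123 0.0972; 0.0972 0.2868]  K=[0.7210 0.1220; 0.2277 0.9421]  nu=[2.0509, -0.3710]  x^+=[1.1277, -0.3313]  P^+=[0.1357 0.0400; 0.0400 0.3459]

x_post = [1.1277, -0.3313]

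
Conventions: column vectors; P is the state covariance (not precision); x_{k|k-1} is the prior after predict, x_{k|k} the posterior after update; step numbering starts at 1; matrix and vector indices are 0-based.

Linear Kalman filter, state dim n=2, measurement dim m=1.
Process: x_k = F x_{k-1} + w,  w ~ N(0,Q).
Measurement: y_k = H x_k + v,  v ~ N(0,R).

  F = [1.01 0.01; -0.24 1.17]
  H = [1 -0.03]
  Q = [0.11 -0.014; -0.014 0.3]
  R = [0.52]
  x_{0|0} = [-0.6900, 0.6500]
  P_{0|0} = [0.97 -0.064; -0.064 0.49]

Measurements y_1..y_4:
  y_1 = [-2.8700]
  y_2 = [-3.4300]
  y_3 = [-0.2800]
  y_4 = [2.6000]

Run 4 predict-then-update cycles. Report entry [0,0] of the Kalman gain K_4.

K[0,0] = 0.3826

step 1: x^-=[-0.6904, 0.9261]  P^-=[1.0983 -0.3189; -0.3189 1.0626]  S=[1.6383]  K=[0.6762; -0.2141]  nu=[-2.1518]  x^+=[-2.1454, 1.3868]  P^+=[0.3492 -0.0817; -0.0817 0.9875]
step 2: x^-=[-2.1530, 2.1374]  P^-=[0.4646 -0.1834; -0.1834 1.7178]  S=[0.9972]  K=[0.4715; -0.2356]  nu=[-1.2129]  x^+=[-2.7248, 2.4232]  P^+=[0.2430 -0.0727; -0.0727 1.6624]
step 3: x^-=[-2.7278, 3.4891]  P^-=[0.3566 -0.1391; -0.1391 2.6305]  S=[0.8873]  K=[0.4066; -0.2457]  nu=[2.5525]  x^+=[-1.6901, 2.8619]  P^+=[0.2099 -0.0505; -0.0505 2.5769]
step 4: x^-=[-1.6784, 3.7540]  P^-=[0.3234 -0.0943; -0.0943 3.8679]  S=[0.8525]  K=[0.3826; -0.2467]  nu=[4.3910]  x^+=[0.0017, 2.6708]  P^+=[0.1986 -0.0138; -0.0138 3.8160]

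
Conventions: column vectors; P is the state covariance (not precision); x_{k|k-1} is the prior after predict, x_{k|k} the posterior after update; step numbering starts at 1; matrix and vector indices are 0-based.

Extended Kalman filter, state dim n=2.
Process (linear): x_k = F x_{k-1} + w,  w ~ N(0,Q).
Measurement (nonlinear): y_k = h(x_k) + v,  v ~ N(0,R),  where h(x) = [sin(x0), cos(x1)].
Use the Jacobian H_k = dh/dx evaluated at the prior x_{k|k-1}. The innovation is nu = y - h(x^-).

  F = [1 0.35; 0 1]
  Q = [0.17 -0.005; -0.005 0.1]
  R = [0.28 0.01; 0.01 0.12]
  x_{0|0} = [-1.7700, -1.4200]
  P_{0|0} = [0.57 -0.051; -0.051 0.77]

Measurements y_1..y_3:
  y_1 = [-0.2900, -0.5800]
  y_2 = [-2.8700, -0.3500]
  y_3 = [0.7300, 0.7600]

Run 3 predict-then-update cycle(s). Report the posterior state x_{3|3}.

x_post = [-2.6350, -1.2829]

step 1: x^-=[-2.2670, -1.4200]  P^-=[0.7986 0.2135; 0.2135 0.8700]  H_jac=[-0.6413 0.0000; 0.0000 0.9887]  S=[0.6085 -0.1254; -0.1254 0.9704]  K=[-0.8187 0.1117; -0.0436 0.8808]  nu=[0.4773, -0.7302]  x^+=[-2.7394, -2.0839]  P^+=[0.3557 0.0053; 0.0053 0.1065]
step 2: x^-=[-3.4687, -2.0839]  P^-=[0.5425 0.0375; 0.0375 0.2065]  H_jac=[-0.9470 0.0000; 0.0000 0.8712]  S=[0.7664 -0.0210; -0.0210 0.2767]  K=[-0.6684 0.0675; -0.0287 0.6479]  nu=[-3.1913, 0.1409]  x^+=[-1.3262, -1.9012]  P^+=[0.1969 0.0016; 0.0016 0.0889]
step 3: x^-=[-1.9916, -1.9012]  P^-=[0.3789 0.0278; 0.0278 0.1889]  H_jac=[-0.4085 0.0000; 0.0000 0.9459]  S=[0.3432 -0.0007; -0.0007 0.2890]  K=[-0.4508 0.0897; -0.0317 0.6182]  nu=[1.6427, 1.0844]  x^+=[-2.6350, -1.2829]  P^+=[0.3068 0.0066; 0.0066 0.0781]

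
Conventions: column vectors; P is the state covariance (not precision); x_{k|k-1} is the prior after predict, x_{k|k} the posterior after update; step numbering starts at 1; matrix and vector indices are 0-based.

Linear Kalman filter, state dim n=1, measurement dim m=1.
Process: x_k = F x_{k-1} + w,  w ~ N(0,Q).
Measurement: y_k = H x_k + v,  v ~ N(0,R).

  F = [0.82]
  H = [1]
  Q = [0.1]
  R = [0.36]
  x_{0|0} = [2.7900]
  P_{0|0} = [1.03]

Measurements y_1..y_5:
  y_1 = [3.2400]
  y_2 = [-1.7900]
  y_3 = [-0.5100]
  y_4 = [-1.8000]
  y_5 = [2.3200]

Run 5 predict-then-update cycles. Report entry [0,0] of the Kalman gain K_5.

K[0,0] = 0.3368

step 1: x^-=[2.2878]  P^-=[0.7926]  S=[1.1526]  K=[0.6877]  nu=[0.9522]  x^+=[2.9426]  P^+=[0.2476]
step 2: x^-=[2.4129]  P^-=[0.2665]  S=[0.6265]  K=[0.4253]  nu=[-4.2029]  x^+=[0.6253]  P^+=[0.1531]
step 3: x^-=[0.5127]  P^-=[0.2030]  S=[0.5630]  K=[0.3605]  nu=[-1.0227]  x^+=[0.1440]  P^+=[0.1298]
step 4: x^-=[0.1181]  P^-=[0.1873]  S=[0.5473]  K=[0.3422]  nu=[-1.9181]  x^+=[-0.5383]  P^+=[0.1232]
step 5: x^-=[-0.4414]  P^-=[0.1828]  S=[0.5428]  K=[0.3368]  nu=[2.7614]  x^+=[0.4887]  P^+=[0.1213]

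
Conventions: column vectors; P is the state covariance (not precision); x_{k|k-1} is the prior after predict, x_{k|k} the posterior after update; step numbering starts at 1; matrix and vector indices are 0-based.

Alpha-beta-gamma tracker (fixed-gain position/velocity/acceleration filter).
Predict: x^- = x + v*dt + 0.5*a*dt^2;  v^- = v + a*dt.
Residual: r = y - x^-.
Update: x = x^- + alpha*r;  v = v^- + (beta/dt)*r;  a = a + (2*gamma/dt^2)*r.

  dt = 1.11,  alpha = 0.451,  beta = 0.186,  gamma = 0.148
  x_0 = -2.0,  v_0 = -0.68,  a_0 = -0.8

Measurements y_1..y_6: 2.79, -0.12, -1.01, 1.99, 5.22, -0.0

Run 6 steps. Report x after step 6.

x_post = 4.3864

step 1: x_pred=-3.2476  r=6.0376  x^+=-0.5247  v^+=-0.5563  a^+=0.6505
step 2: x_pred=-0.7414  r=0.6214  x^+=-0.4612  v^+=0.2699  a^+=0.7998
step 3: x_pred=0.3311  r=-1.3411  x^+=-0.2737  v^+=0.9329  a^+=0.4776
step 4: x_pred=1.0560  r=0.9340  x^+=1.4772  v^+=1.6195  a^+=0.7020
step 5: x_pred=3.7074  r=1.5126  x^+=4.3896  v^+=2.6522  a^+=1.0654
step 6: x_pred=7.9898  r=-7.9898  x^+=4.3864  v^+=2.4959  a^+=-0.8541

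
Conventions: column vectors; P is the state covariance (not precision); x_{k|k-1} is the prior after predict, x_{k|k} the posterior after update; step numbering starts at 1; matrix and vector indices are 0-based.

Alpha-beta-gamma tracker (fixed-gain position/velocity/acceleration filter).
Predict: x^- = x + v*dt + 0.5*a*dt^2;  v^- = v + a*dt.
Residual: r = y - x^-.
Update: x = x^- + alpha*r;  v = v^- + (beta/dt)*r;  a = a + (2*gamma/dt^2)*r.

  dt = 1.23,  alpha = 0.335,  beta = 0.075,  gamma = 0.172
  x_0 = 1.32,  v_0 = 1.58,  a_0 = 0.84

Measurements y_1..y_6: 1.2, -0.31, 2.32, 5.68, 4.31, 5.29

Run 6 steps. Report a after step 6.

a_post = 1.0304

step 1: x_pred=3.8988  r=-2.6988  x^+=2.9947  v^+=2.4486  a^+=0.2263
step 2: x_pred=6.1778  r=-6.4878  x^+=4.0044  v^+=2.3315  a^+=-1.2488
step 3: x_pred=5.9274  r=-3.6074  x^+=4.7189  v^+=0.5754  a^+=-2.0691
step 4: x_pred=3.8615  r=1.8185  x^+=4.4707  v^+=-1.8586  a^+=-1.6556
step 5: x_pred=0.9322  r=3.3778  x^+=2.0638  v^+=-3.6890  a^+=-0.8876
step 6: x_pred=-3.1451  r=8.4351  x^+=-0.3194  v^+=-4.2664  a^+=1.0304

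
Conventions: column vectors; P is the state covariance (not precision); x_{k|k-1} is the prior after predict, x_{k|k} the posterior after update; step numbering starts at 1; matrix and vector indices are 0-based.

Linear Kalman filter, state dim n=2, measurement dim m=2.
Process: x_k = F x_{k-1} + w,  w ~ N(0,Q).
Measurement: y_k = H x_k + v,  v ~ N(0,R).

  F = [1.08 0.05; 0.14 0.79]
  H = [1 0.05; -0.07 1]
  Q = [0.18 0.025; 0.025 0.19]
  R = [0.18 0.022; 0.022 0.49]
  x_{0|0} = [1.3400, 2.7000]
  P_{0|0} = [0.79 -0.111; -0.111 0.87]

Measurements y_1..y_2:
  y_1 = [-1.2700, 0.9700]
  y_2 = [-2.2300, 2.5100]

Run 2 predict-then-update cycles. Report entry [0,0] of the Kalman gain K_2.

K[0,0] = 0.6658

step 1: x^-=[1.5822, 2.3206]  P^-=[1.0916 0.0833; 0.0833 0.7239]  S=[1.2818 0.0648; 0.0648 1.2076]  K=[0.8569 -0.0403; 0.0634 0.5912]  nu=[-2.9682, -1.2398]  x^+=[-0.9115, 1.3995]  P^+=[0.1529 0.0098; 0.0098 0.2918]
step 2: x^-=[-0.9144, 0.9780]  P^-=[0.3601 0.0681; 0.0681 0.3773]  S=[0.5479 0.0835; 0.0835 0.8595]  K=[0.6658 -0.0148; 0.0940 0.4243]  nu=[-1.3645, 1.4680]  x^+=[-1.8446, 1.4725]  P^+=[0.1187 0.0157; 0.0157 0.2111]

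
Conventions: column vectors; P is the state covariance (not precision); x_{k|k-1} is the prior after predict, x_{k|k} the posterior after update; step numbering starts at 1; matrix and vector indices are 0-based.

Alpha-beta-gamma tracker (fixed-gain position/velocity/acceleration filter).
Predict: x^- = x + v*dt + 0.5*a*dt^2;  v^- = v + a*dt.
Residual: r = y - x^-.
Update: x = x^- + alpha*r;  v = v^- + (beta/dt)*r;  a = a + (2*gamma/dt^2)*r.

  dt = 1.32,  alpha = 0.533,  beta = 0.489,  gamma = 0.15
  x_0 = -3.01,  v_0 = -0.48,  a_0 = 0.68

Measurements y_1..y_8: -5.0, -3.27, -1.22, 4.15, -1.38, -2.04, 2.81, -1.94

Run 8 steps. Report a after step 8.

step 1: x_pred=-3.0512  r=-1.9488  x^+=-4.0899  v^+=-0.3043  a^+=0.3445
step 2: x_pred=-4.1915  r=0.9215  x^+=-3.7004  v^+=0.4917  a^+=0.5031
step 3: x_pred=-2.6130  r=1.3930  x^+=-1.8705  v^+=1.6719  a^+=0.7430
step 4: x_pred=0.9837  r=3.1663  x^+=2.6713  v^+=3.8256  a^+=1.2881
step 5: x_pred=8.8433  r=-10.2233  x^+=3.3943  v^+=1.7386  a^+=-0.4721
step 6: x_pred=5.2780  r=-7.3180  x^+=1.3775  v^+=-1.5955  a^+=-1.7321
step 7: x_pred=-2.2375  r=5.0475  x^+=0.4528  v^+=-2.0120  a^+=-0.8630
step 8: x_pred=-2.9548  r=1.0148  x^+=-2.4139  v^+=-2.7752  a^+=-0.6883

a_post = -0.6883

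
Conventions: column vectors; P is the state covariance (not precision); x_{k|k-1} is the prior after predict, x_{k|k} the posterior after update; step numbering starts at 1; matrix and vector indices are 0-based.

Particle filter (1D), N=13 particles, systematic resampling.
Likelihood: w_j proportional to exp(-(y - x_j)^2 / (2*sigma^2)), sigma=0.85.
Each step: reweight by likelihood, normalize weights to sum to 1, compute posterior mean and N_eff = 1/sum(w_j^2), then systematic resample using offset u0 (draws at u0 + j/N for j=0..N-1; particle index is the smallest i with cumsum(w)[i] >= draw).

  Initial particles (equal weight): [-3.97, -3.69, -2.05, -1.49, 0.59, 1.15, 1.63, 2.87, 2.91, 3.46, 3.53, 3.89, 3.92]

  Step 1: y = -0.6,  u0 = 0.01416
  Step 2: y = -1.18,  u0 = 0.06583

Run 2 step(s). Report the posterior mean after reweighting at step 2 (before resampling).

step 1: w=[0.0003, 0.0010, 0.1740, 0.4310, 0.2799, 0.0896, 0.0239, 0.0002, 0.0001, 0.0000, 0.0000, 0.0000, 0.0000]  mean=-0.6958  Neff=3.3005  idx=[2, 2, 2, 3, 3, 3, 3, 3, 4, 4, 4, 4, 5]
step 2: w=[0.0854, 0.0854, 0.0854, 0.1349, 0.1349, 0.1349, 0.1349, 0.1349, 0.0165, 0.0165, 0.0165, 0.0165, 0.0034]  mean=-1.4873  Neff=8.7749  idx=[0, 1, 2, 3, 3, 4, 5, 5, 6, 6, 7, 7, 11]

post_mean = -1.4873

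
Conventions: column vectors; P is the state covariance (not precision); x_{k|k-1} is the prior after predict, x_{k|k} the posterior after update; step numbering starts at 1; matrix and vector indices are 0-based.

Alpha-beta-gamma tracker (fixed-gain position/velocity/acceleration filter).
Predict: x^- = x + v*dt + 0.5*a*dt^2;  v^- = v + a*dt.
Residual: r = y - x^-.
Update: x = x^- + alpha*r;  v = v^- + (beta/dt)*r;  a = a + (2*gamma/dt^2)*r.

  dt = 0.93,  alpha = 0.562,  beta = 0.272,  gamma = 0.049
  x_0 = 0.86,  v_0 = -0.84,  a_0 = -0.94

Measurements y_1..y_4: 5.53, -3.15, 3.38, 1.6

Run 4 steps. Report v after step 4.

v_post = -0.7255

step 1: x_pred=-0.3277  r=5.8577  x^+=2.9643  v^+=-0.0010  a^+=-0.2763
step 2: x_pred=2.8439  r=-5.9939  x^+=-0.5247  v^+=-2.0110  a^+=-0.9554
step 3: x_pred=-2.8080  r=6.1880  x^+=0.6696  v^+=-1.0897  a^+=-0.2543
step 4: x_pred=-0.4538  r=2.0538  x^+=0.7005  v^+=-0.7255  a^+=-0.0216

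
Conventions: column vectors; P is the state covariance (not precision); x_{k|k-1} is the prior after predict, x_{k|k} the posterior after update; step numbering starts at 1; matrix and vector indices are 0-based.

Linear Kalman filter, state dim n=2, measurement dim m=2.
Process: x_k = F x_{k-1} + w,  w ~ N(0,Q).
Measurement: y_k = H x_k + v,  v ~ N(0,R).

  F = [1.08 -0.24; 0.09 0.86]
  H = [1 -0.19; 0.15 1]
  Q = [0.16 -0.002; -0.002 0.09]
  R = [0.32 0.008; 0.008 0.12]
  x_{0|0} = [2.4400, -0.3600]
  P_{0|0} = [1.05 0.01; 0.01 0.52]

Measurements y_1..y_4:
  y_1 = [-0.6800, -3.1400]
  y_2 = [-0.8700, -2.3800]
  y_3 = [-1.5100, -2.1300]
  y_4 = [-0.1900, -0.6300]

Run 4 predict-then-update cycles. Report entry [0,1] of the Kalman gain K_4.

K[0,1] = 0.1276

step 1: x^-=[2.7216, -0.0900]  P^-=[1.4095 0.0018; 0.0018 0.4846]  S=[1.7463 0.1291; 0.1291 0.6369]  K=[0.7941 0.1738; -0.1096 0.7836]  nu=[-3.4187, -3.4582]  x^+=[-0.5943, -2.4251]  P^+=[0.2534 -0.0108; -0.0108 0.0948]
step 2: x^-=[-0.0598, -2.1390]  P^-=[0.4667 -0.0067; -0.0067 0.1605]  S=[0.7950 0.0410; 0.0410 0.2890]  K=[0.5816 0.1365; -0.0758 0.5626]  nu=[-1.2166, -0.2320]  x^+=[-0.7990, -2.1773]  P^+=[0.1859 -0.0069; -0.0069 0.0679]
step 3: x^-=[-0.3404, -1.9444]  P^-=[0.3843 -0.0042; -0.0042 0.1407]  S=[0.7110 0.0349; 0.0349 0.2681]  K=[0.5353 0.1299; -0.0695 0.5315]  nu=[-1.5391, -0.1345]  x^+=[-1.1817, -1.9089]  P^+=[0.1712 -0.0058; -0.0058 0.0641]
step 4: x^-=[-0.8181, -1.7480]  P^-=[0.3664 -0.0039; -0.0039 0.1379]  S=[0.6929 0.0330; 0.0330 0.2650]  K=[0.5238 0.1276; -0.0685 0.5267]  nu=[0.2959, 1.2407]  x^+=[-0.5047, -1.1147]  P^+=[0.1676 -0.0056; -0.0056 0.0635]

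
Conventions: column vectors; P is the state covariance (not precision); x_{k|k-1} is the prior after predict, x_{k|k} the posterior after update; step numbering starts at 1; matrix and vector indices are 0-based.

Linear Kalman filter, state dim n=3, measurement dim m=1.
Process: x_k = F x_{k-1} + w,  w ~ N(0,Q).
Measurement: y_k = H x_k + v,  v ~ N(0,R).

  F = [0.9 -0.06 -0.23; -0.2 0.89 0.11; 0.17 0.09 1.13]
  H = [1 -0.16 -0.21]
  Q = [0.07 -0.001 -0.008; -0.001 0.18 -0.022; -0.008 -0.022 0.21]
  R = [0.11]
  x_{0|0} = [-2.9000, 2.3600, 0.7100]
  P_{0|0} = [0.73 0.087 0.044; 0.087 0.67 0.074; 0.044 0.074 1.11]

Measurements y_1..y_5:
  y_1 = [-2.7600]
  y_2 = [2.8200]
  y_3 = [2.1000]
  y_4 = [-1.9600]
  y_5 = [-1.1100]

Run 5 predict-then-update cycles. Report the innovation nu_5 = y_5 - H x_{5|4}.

step 1: x^-=[-2.9149, 2.7585, 0.5217]  P^-=[0.6969 -0.1348 -0.1458; -0.1348 0.7349 0.2225; -0.1458 0.2225 1.6885]  S=[1.0194]  K=[0.7348; -0.2934; -0.5257]  nu=[0.7058]  x^+=[-2.3963, 2.5514, 0.1506]  P^+=[0.1465 0.0850 0.2480; 0.0850 0.6472 0.0652; 0.2480 0.0652 1.4067]
step 2: x^-=[-2.3444, 2.7666, -0.0075]  P^-=[0.1554 -0.0063 -0.1119; -0.0063 0.6871 0.2259; -0.1119 0.2259 2.1269]  S=[0.4409]  K=[0.4079; -0.3711; -1.3487]  nu=[5.6055]  x^+=[-0.0579, 0.6864, -7.5679]  P^+=[0.0820 0.0605 0.1307; 0.0605 0.6264 0.0052; 0.1307 0.0052 1.3248]
step 3: x^-=[1.6474, -0.2100, -8.4997]  P^-=[0.1483 -0.0157 -0.2115; -0.0157 0.6692 0.1763; -0.2115 0.1763 1.9622]  S=[0.4676]  K=[0.4174; -0.3417; -1.3938]  nu=[-1.3659]  x^+=[1.0772, 0.2567, -6.5959]  P^+=[0.0668 0.0510 0.0605; 0.0510 0.6146 -0.0464; 0.0605 -0.0464 1.0537]
step 4: x^-=[2.4712, -0.7125, -7.2472]  P^-=[0.1502 -0.0124 -0.2080; -0.0124 0.6523 0.1030; -0.2080 0.1030 1.5777]  S=[0.4448]  K=[0.4404; -0.3113; -1.2498]  nu=[-6.0671]  x^+=[-0.2009, 1.1762, 0.3352]  P^+=[0.0639 0.0485 0.0368; 0.0485 0.6092 -0.0700; 0.0368 -0.0700 0.8830]
step 5: x^-=[-0.3285, 1.1239, 0.4505]  P^-=[0.1483 -0.0078 -0.1854; -0.0078 0.6432 0.0621; -0.1854 0.0621 1.3457]  S=[0.4187]  K=[0.4502; -0.2956; -1.1417]  nu=[-0.5071]  x^+=[-0.5568, 1.2738, 1.0295]  P^+=[0.0634 0.0479 0.0298; 0.0479 0.6066 -0.0792; 0.0298 -0.0792 0.8000]

innov = [-0.5071]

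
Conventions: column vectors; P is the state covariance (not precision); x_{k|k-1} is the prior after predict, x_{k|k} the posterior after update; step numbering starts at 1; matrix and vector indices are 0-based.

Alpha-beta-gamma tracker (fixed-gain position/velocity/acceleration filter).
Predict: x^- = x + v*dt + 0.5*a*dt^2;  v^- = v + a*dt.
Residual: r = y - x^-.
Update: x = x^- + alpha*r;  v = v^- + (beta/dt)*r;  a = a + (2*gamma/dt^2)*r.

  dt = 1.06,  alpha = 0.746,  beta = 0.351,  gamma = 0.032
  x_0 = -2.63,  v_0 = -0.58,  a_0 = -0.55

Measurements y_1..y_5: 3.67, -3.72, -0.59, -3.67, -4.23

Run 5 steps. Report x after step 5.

step 1: x_pred=-3.5538  r=7.2238  x^+=1.8352  v^+=1.2290  a^+=-0.1385
step 2: x_pred=3.0601  r=-6.7801  x^+=-1.9979  v^+=-1.1629  a^+=-0.5247
step 3: x_pred=-3.5253  r=2.9353  x^+=-1.3356  v^+=-0.7471  a^+=-0.3575
step 4: x_pred=-2.3284  r=-1.3416  x^+=-3.3292  v^+=-1.5704  a^+=-0.4339
step 5: x_pred=-5.2376  r=1.0076  x^+=-4.4859  v^+=-1.6967  a^+=-0.3766

x_post = -4.4859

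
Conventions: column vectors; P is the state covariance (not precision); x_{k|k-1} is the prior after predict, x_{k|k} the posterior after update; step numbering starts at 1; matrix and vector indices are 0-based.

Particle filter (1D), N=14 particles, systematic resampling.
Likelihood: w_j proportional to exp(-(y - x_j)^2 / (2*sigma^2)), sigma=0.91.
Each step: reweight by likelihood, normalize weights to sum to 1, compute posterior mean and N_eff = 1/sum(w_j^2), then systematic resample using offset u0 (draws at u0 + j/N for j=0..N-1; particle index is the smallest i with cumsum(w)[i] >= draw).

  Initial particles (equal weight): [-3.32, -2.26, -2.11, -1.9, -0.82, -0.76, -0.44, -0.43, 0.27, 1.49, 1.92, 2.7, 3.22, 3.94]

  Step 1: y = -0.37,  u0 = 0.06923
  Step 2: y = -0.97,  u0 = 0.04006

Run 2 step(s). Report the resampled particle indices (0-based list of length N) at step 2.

step 1: w=[0.0010, 0.0220, 0.0305, 0.0462, 0.1680, 0.1732, 0.1893, 0.1894, 0.1482, 0.0235, 0.0080, 0.0006, 0.0001, 0.0000]  mean=-0.5468  Neff=6.4078  idx=[3, 4, 4, 5, 5, 5, 6, 6, 7, 7, 7, 8, 8, 10]
step 2: w=[0.0566, 0.0941, 0.0941, 0.0928, 0.0928, 0.0928, 0.0805, 0.0805, 0.0800, 0.0800, 0.0800, 0.0377, 0.0377, 0.0006]  mean=-0.6258  Neff=12.2363  idx=[0, 1, 2, 3, 3, 4, 5, 6, 7, 7, 8, 9, 10, 12]

resampled_idx = [0, 1, 2, 3, 3, 4, 5, 6, 7, 7, 8, 9, 10, 12]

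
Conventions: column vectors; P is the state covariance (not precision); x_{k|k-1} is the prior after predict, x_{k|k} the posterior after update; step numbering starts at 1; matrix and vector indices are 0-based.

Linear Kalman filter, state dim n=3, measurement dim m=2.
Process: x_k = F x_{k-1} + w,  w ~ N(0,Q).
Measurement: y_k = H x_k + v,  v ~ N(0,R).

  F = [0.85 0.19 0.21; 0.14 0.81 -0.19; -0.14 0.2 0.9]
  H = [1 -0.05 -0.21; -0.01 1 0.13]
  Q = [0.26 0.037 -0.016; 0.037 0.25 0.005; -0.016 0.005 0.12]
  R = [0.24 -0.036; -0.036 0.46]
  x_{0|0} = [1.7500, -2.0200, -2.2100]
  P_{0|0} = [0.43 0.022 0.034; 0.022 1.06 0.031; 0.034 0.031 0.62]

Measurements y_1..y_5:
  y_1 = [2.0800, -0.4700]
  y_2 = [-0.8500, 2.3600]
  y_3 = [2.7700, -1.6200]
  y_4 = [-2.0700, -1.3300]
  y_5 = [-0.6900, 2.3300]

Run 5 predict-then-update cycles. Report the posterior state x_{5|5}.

x_post = [-1.0743, 1.1896, -1.5062]

step 1: x^-=[0.6396, -0.9713, -2.6380]  P^-=[0.6580 0.2420 0.1251; 0.2420 0.9699 0.0870; 0.1251 0.0870 0.6744]  S=[0.8553 0.1303; 0.1303 1.4588]  K=[0.7078 0.1093; 0.1041 0.6617; -0.0431 0.1227]  nu=[0.8379, 0.8506]  x^+=[1.3256, -0.3213, -2.5698]  P^+=[0.1919 0.0110 0.1209; 0.0110 0.3041 -0.0256; 0.1209 -0.0256 0.6522]
step 2: x^-=[0.5261, 0.4136, -2.5626]  P^-=[0.4831 0.0691 0.1811; 0.0691 0.4807 -0.0612; 0.1811 -0.0612 0.6239]  S=[0.6675 0.0244; 0.0244 0.9336]  K=[0.6587 0.0768; 0.0683 0.5039; 0.0789 0.0173]  nu=[-1.8936, 2.2848]  x^+=[-0.5457, 1.4355, -2.6724]  P^+=[0.1854 -0.0053 0.1447; -0.0053 0.2389 -0.0739; 0.1447 -0.0739 0.6194]
step 3: x^-=[-0.7523, 1.5942, -2.0417]  P^-=[0.4740 0.0383 0.1780; 0.0383 0.4466 -0.0944; 0.1780 -0.0944 0.5721]  S=[0.6597 0.0036; 0.0036 0.8905]  K=[0.6585 0.0610; 0.0516 0.4871; 0.0950 -0.0249]  nu=[3.1732, -2.9563]  x^+=[1.1570, 0.3180, -1.6667]  P^+=[0.1843 -0.0118 0.1381; -0.0118 0.2334 -0.0870; 0.1381 -0.0870 0.5656]
step 4: x^-=[0.6938, 0.7362, -1.5984]  P^-=[0.4651 0.0340 0.1592; 0.0340 0.4439 -0.0956; 0.1592 -0.0956 0.5256]  S=[0.6571 -0.0015; -0.0015 0.8869]  K=[0.6544 0.0575; 0.0496 0.4862; 0.0815 -0.0324]  nu=[-3.0627, -1.8515]  x^+=[-1.4170, -0.3158, -1.7882]  P^+=[0.1808 -0.0117 0.1258; -0.0117 0.2327 -0.0842; 0.1258 -0.0842 0.5203]
step 5: x^-=[-1.6399, -0.1144, -1.4742]  P^-=[0.4564 0.0373 0.1426; 0.0373 0.4416 -0.0878; 0.1426 -0.0878 0.4930]  S=[0.6538 -0.0009; -0.0009 0.8860]  K=[0.6495 0.0586; 0.0522 0.4851; 0.0664 -0.0283]  nu=[0.6346, 2.6196]  x^+=[-1.0743, 1.1896, -1.5062]  P^+=[0.1776 -0.0097 0.1158; -0.0097 0.2313 -0.0779; 0.1158 -0.0779 0.4894]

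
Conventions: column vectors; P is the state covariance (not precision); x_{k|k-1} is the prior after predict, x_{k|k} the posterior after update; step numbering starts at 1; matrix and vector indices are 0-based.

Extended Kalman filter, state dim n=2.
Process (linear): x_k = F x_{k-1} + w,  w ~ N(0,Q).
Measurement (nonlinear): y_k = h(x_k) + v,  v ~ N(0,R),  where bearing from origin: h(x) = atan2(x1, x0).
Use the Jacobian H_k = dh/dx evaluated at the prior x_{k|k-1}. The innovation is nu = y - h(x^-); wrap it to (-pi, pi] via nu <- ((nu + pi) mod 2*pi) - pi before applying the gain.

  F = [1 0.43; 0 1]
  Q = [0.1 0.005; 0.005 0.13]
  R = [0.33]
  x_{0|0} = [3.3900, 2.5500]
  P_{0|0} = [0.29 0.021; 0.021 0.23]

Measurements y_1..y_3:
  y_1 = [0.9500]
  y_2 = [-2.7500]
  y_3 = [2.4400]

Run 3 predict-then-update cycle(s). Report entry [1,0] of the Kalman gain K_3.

step 1: x^-=[4.4865, 2.5500]  P^-=[0.4506 0.1249; 0.1249 0.3600]  H_jac=[-0.0958 0.1685]  S=[0.3403]  K=[-0.0649; 0.1431]  nu=[0.4332]  x^+=[4.4584, 2.6120]  P^+=[0.4492 0.1281; 0.1281 0.3530]
step 2: x^-=[5.5815, 2.6120]  P^-=[0.7246 0.2849; 0.2849 0.4830]  H_jac=[-0.0688 0.1470]  S=[0.3381]  K=[-0.0236; 0.1520]  nu=[3.0955]  x^+=[5.5086, 3.0826]  P^+=[0.7244 0.2861; 0.2861 0.4752]
step 3: x^-=[6.8341, 3.0826]  P^-=[1.1583 0.4954; 0.4954 0.6052]  H_jac=[-0.0548 0.1216]  S=[0.3358]  K=[-0.0098; 0.1382]  nu=[2.0163]  x^+=[6.8144, 3.3613]  P^+=[1.1582 0.4959; 0.4959 0.5988]

K[1,0] = 0.1382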